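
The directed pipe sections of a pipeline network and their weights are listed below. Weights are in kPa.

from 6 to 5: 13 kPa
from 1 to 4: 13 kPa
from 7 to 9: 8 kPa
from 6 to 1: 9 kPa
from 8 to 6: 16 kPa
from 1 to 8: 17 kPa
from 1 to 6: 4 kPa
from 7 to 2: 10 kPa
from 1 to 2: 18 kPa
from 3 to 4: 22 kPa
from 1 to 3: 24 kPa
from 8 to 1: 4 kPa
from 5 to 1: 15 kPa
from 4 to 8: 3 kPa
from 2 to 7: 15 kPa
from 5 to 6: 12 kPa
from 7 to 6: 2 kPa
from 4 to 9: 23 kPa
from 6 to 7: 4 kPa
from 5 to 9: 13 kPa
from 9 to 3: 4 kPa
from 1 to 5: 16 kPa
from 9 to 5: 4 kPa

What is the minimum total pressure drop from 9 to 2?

30 kPa

Running Dijkstra from 9:
9: 0
3: 4  (via 9)
5: 4  (via 9)
6: 16  (via 5)
1: 19  (via 5)
7: 20  (via 6)
4: 26  (via 3)
8: 29  (via 4)
2: 30  (via 7)
Shortest route: 9 → 5 → 6 → 7 → 2 = 30 kPa.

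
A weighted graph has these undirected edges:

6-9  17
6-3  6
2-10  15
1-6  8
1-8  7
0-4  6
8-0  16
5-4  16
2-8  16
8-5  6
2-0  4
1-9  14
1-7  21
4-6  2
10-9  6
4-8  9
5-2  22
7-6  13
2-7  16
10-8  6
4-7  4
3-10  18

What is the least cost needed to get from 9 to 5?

Settle nodes by increasing distance from 9:
9: 0
10: 6  (via 9)
8: 12  (via 10)
1: 14  (via 9)
6: 17  (via 9)
5: 18  (via 8)
Shortest route: 9 → 10 → 8 → 5 = 18.

18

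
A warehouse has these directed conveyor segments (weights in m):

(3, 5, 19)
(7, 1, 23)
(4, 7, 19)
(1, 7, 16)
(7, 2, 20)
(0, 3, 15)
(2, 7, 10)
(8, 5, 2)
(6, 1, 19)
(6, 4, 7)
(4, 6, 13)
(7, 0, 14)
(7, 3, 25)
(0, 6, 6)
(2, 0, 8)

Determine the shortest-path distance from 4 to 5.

Settle nodes by increasing distance from 4:
4: 0
6: 13  (via 4)
7: 19  (via 4)
1: 32  (via 6)
0: 33  (via 7)
2: 39  (via 7)
3: 44  (via 7)
5: 63  (via 3)
Shortest route: 4 → 7 → 3 → 5 = 63 m.

63 m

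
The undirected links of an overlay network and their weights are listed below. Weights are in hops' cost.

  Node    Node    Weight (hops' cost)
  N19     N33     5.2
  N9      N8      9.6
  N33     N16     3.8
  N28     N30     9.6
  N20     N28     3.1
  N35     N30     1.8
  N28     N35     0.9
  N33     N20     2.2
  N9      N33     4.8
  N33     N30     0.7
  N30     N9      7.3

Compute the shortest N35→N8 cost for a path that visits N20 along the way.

Best N35 to N20: N35–N28–N20 costing 4
Best N20 to N8: N20–N33–N9–N8 costing 16.6
Total via N20: 4 + 16.6 = 20.6 hops' cost.

20.6 hops' cost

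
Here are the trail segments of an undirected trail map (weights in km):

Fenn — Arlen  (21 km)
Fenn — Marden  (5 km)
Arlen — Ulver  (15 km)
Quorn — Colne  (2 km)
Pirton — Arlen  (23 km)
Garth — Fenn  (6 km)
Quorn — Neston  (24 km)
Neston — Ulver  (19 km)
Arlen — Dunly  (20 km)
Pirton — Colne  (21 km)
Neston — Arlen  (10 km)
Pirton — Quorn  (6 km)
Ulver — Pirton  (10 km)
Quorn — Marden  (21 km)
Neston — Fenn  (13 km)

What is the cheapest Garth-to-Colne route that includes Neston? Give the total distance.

45 km

Best Garth to Neston: Garth–Fenn–Neston costing 19
Best Neston to Colne: Neston–Quorn–Colne costing 26
Total via Neston: 19 + 26 = 45 km.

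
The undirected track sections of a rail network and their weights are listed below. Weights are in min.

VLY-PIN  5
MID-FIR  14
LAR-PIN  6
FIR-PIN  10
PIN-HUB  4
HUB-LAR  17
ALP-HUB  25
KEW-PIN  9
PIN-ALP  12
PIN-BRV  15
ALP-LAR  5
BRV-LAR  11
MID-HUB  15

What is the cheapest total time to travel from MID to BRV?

Shortest distances from MID:
MID: 0
FIR: 14  (via MID)
HUB: 15  (via MID)
PIN: 19  (via HUB)
VLY: 24  (via PIN)
LAR: 25  (via PIN)
KEW: 28  (via PIN)
ALP: 30  (via LAR)
BRV: 34  (via PIN)
Shortest route: MID → HUB → PIN → BRV = 34 min.

34 min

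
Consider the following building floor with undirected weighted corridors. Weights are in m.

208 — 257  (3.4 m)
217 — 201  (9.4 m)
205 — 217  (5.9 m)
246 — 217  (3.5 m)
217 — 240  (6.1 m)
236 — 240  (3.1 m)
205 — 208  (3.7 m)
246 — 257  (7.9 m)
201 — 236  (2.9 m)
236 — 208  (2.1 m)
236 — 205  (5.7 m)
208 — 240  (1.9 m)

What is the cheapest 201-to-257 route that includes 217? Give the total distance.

20.8 m

Best 201 to 217: 201 → 217 costing 9.4
Best 217 to 257: 217 → 246 → 257 costing 11.4
Total via 217: 9.4 + 11.4 = 20.8 m.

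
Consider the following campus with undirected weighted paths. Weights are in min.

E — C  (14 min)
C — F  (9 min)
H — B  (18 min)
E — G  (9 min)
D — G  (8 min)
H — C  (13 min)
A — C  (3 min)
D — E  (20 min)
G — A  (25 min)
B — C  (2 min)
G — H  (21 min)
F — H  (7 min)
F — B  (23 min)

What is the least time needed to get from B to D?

33 min

Compare a few routes:
B–C–E–G–D: 2+14+9+8 = 33
B–C–E–D: 2+14+20 = 36
The minimum is 33 min via B–C–E–G–D.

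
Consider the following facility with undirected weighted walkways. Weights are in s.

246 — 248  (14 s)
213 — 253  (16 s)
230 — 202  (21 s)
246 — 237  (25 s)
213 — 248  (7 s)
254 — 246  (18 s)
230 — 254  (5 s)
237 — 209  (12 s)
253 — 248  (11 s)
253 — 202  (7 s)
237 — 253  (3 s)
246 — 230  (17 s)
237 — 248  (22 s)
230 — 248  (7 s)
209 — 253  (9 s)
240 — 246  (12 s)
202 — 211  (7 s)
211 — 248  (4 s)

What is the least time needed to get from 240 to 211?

Enumerating some paths:
240–246–248–211: 12+14+4 = 30
240–246–230–248–211: 12+17+7+4 = 40
The minimum is 30 s via 240–246–248–211.

30 s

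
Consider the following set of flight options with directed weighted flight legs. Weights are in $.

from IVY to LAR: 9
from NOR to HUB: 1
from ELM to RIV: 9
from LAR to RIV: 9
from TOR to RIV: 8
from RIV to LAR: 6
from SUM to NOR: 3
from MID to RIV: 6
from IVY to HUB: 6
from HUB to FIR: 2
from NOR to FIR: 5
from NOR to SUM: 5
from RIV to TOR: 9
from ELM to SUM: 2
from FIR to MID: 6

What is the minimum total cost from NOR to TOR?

$24

Compare a few routes:
NOR–FIR–MID–RIV–TOR: 5+6+6+9 = 26
NOR–HUB–FIR–MID–RIV–TOR: 1+2+6+6+9 = 24
Cheapest is NOR–HUB–FIR–MID–RIV–TOR at $24.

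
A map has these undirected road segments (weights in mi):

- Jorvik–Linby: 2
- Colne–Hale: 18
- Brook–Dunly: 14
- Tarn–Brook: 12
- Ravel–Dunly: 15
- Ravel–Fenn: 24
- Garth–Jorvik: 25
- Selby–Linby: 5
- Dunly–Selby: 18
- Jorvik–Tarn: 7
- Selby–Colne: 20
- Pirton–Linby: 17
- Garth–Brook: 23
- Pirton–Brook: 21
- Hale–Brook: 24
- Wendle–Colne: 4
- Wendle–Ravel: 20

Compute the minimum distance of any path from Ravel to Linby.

38 mi

Enumerating some paths:
Ravel → Dunly → Selby → Linby: 15+18+5 = 38
Ravel → Wendle → Colne → Selby → Linby: 20+4+20+5 = 49
Cheapest is Ravel → Dunly → Selby → Linby at 38 mi.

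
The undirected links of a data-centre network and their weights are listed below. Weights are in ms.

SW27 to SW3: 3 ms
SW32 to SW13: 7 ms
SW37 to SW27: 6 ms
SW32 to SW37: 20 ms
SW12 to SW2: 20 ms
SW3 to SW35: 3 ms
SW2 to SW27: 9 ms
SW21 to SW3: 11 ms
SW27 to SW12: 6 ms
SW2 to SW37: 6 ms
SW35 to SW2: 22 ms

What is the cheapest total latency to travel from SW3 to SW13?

36 ms

Compare a few routes:
SW3 → SW27 → SW2 → SW37 → SW32 → SW13: 3+9+6+20+7 = 45
SW3 → SW27 → SW37 → SW32 → SW13: 3+6+20+7 = 36
Cheapest is SW3 → SW27 → SW37 → SW32 → SW13 at 36 ms.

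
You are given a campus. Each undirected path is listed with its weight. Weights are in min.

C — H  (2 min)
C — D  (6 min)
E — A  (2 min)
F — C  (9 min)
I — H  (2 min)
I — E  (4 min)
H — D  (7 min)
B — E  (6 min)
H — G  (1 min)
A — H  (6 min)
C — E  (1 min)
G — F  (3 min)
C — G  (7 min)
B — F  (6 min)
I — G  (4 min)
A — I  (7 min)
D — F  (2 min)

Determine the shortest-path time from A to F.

9 min

Shortest distances from A:
A: 0
E: 2  (via A)
C: 3  (via E)
H: 5  (via C)
G: 6  (via H)
I: 6  (via E)
B: 8  (via E)
D: 9  (via C)
F: 9  (via G)
Shortest route: A–E–C–H–G–F = 9 min.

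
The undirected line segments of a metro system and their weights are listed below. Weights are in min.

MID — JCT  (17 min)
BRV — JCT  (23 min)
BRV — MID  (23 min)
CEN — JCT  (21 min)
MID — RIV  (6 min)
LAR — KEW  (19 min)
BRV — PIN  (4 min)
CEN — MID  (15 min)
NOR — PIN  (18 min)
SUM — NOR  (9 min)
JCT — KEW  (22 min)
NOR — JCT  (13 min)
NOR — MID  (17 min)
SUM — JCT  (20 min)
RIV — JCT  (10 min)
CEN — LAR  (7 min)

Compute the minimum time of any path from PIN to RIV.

Settle nodes by increasing distance from PIN:
PIN: 0
BRV: 4  (via PIN)
NOR: 18  (via PIN)
MID: 27  (via BRV)
JCT: 27  (via BRV)
SUM: 27  (via NOR)
RIV: 33  (via MID)
Shortest route: PIN–BRV–MID–RIV = 33 min.

33 min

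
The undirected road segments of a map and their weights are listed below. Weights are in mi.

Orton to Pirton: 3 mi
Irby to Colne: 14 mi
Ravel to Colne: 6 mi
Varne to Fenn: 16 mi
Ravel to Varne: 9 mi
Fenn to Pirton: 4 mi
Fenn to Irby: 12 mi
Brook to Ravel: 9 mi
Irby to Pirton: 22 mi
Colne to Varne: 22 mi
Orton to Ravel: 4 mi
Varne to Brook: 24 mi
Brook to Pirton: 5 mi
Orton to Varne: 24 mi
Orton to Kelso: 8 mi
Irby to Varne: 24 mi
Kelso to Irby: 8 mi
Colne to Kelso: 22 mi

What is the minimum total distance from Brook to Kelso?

Compare a few routes:
Brook - Pirton - Fenn - Irby - Kelso: 5+4+12+8 = 29
Brook - Pirton - Irby - Kelso: 5+22+8 = 35
Brook - Pirton - Orton - Kelso: 5+3+8 = 16
Brook - Ravel - Orton - Kelso: 9+4+8 = 21
The minimum is 16 mi via Brook - Pirton - Orton - Kelso.

16 mi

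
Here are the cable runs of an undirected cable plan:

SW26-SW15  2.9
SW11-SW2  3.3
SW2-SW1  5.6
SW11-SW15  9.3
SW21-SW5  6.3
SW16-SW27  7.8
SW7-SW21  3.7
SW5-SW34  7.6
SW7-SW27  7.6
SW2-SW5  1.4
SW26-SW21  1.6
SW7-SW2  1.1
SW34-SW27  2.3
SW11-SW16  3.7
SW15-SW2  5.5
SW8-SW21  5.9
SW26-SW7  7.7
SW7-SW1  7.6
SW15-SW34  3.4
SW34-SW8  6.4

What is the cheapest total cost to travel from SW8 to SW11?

14

Running Dijkstra from SW8:
SW8: 0
SW21: 5.9  (via SW8)
SW34: 6.4  (via SW8)
SW26: 7.5  (via SW21)
SW27: 8.7  (via SW34)
SW7: 9.6  (via SW21)
SW15: 9.8  (via SW34)
SW2: 10.7  (via SW7)
SW5: 12.1  (via SW2)
SW11: 14  (via SW2)
Shortest route: SW8 → SW21 → SW7 → SW2 → SW11 = 14.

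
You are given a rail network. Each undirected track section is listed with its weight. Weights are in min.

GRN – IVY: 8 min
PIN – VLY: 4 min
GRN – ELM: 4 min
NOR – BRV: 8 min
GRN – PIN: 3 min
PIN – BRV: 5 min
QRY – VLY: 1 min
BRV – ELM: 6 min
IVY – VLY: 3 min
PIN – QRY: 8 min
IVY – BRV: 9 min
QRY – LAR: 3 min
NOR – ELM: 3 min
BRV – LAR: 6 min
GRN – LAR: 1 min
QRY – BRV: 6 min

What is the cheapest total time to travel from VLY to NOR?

12 min

Candidate routes:
VLY → QRY → LAR → GRN → ELM → NOR: 1+3+1+4+3 = 12
VLY → PIN → GRN → ELM → NOR: 4+3+4+3 = 14
Cheapest is VLY → QRY → LAR → GRN → ELM → NOR at 12 min.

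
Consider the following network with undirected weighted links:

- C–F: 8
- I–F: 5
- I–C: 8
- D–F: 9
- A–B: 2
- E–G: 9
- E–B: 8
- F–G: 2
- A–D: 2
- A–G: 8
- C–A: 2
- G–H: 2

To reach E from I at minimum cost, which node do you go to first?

Compare a few routes:
I - C - A - B - E: 8+2+2+8 = 20
I - F - G - E: 5+2+9 = 16
The minimum is 16 via I - F - G - E.
So from I the first move is to F.

F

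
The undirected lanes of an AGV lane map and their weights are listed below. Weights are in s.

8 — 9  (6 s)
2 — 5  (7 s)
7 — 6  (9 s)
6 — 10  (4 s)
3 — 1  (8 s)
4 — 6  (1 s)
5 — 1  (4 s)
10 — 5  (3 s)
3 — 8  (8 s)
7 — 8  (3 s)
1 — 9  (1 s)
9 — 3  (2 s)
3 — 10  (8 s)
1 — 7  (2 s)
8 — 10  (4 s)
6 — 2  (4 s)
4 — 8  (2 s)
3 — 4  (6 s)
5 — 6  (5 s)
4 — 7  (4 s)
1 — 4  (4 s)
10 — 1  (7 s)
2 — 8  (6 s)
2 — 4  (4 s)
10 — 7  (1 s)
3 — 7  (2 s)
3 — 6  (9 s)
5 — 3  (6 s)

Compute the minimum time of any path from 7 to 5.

4 s

Candidate routes:
7 → 10 → 5: 1+3 = 4
7 → 3 → 5: 2+6 = 8
7 → 3 → 9 → 1 → 5: 2+2+1+4 = 9
7 → 1 → 5: 2+4 = 6
The minimum is 4 s via 7 → 10 → 5.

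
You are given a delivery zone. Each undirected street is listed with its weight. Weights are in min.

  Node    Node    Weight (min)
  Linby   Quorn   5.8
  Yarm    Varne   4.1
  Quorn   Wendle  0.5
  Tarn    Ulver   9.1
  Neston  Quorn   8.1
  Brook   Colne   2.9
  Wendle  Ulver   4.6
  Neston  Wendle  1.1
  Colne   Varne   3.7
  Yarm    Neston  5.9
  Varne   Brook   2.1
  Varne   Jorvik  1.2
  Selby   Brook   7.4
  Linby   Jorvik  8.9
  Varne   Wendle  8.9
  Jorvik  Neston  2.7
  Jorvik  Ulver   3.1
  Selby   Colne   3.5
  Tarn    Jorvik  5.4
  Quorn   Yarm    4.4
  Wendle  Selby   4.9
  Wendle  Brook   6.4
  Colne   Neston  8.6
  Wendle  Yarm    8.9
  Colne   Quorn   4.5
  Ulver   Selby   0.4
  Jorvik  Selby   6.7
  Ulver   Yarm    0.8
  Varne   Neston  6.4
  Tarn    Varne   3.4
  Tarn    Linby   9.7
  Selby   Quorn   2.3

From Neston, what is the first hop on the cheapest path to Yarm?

Wendle

Enumerating some paths:
Neston–Wendle–Quorn–Selby–Ulver–Yarm: 1.1+0.5+2.3+0.4+0.8 = 5.1
Neston–Wendle–Ulver–Yarm: 1.1+4.6+0.8 = 6.5
Neston–Wendle–Quorn–Yarm: 1.1+0.5+4.4 = 6
Neston–Yarm: 5.9 = 5.9
The minimum is 5.1 min via Neston–Wendle–Quorn–Selby–Ulver–Yarm.
So from Neston the first move is to Wendle.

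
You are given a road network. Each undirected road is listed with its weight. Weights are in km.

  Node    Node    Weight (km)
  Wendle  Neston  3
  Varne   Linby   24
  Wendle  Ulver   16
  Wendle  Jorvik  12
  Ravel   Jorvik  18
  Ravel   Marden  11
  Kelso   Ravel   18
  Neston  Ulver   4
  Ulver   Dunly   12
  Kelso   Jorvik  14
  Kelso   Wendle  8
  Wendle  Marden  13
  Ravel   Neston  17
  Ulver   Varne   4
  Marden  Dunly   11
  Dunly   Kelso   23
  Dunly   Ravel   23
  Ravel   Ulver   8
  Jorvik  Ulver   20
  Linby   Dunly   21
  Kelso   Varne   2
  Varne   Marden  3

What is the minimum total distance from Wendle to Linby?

Running Dijkstra from Wendle:
Wendle: 0
Neston: 3  (via Wendle)
Ulver: 7  (via Neston)
Kelso: 8  (via Wendle)
Varne: 10  (via Kelso)
Jorvik: 12  (via Wendle)
Marden: 13  (via Wendle)
Ravel: 15  (via Ulver)
Dunly: 19  (via Ulver)
Linby: 34  (via Varne)
Shortest route: Wendle–Kelso–Varne–Linby = 34 km.

34 km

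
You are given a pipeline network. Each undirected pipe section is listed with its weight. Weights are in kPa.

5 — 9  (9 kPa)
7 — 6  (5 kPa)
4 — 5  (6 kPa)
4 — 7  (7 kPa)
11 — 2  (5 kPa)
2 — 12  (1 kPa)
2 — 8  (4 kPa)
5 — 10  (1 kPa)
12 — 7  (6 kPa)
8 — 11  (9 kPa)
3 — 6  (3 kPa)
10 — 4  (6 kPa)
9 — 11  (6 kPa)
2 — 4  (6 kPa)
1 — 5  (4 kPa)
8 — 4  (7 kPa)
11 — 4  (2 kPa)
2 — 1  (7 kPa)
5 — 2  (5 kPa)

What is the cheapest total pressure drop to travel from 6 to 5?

Running Dijkstra from 6:
6: 0
3: 3  (via 6)
7: 5  (via 6)
12: 11  (via 7)
2: 12  (via 12)
4: 12  (via 7)
11: 14  (via 4)
8: 16  (via 2)
5: 17  (via 2)
Shortest route: 6 → 7 → 12 → 2 → 5 = 17 kPa.

17 kPa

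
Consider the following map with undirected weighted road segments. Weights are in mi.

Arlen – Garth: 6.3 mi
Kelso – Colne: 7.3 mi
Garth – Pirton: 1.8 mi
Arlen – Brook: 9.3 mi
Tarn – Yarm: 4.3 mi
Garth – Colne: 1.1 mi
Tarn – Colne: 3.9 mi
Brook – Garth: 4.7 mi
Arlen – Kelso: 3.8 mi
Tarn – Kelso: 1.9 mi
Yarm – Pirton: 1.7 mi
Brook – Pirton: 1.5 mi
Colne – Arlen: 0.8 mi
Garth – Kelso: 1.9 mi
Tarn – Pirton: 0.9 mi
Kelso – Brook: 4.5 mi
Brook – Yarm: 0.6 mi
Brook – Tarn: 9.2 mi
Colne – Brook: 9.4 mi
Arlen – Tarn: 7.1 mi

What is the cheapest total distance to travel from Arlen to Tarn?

4.6 mi

Shortest distances from Arlen:
Arlen: 0
Colne: 0.8  (via Arlen)
Garth: 1.9  (via Colne)
Pirton: 3.7  (via Garth)
Kelso: 3.8  (via Arlen)
Tarn: 4.6  (via Pirton)
Shortest route: Arlen–Colne–Garth–Pirton–Tarn = 4.6 mi.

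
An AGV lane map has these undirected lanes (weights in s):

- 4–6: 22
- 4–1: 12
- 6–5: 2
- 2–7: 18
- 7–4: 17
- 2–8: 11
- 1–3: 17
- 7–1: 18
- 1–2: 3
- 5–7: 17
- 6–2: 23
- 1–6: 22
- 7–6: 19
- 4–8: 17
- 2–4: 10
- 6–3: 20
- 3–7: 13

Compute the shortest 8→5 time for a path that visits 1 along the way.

Shortest 8→1: 8–2–1 = 14
Shortest 1→5: 1–6–5 = 24
Total via 1: 14 + 24 = 38 s.

38 s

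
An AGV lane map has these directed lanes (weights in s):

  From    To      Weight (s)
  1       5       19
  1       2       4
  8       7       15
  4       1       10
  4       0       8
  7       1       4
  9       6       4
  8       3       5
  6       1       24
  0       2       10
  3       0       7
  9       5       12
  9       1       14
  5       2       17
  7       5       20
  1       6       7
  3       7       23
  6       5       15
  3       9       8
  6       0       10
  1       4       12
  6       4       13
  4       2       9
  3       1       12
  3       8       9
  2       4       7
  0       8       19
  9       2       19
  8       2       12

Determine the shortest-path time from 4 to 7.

Enumerating some paths:
4 - 0 - 8 - 7: 8+19+15 = 42
4 - 0 - 8 - 3 - 7: 8+19+5+23 = 55
Cheapest is 4 - 0 - 8 - 7 at 42 s.

42 s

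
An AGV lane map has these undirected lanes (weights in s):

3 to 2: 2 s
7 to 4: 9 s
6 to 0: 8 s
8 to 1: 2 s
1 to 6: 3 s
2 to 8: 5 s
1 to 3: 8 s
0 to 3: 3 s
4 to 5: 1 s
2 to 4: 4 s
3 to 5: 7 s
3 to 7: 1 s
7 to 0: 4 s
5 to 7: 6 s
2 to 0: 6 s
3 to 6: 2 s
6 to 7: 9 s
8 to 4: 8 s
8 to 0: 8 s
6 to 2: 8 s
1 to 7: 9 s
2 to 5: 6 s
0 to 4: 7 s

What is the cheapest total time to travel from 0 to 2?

5 s

Enumerating some paths:
0–3–2: 3+2 = 5
0–2: 6 = 6
0–7–3–2: 4+1+2 = 7
The minimum is 5 s via 0–3–2.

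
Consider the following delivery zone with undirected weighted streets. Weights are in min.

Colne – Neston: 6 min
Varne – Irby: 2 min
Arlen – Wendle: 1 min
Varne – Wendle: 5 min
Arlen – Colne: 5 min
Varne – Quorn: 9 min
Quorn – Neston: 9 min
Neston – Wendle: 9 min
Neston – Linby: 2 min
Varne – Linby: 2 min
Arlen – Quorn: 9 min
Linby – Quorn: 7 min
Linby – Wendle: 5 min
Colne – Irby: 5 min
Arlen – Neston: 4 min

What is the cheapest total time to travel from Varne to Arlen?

Candidate routes:
Varne - Linby - Neston - Arlen: 2+2+4 = 8
Varne - Wendle - Arlen: 5+1 = 6
The minimum is 6 min via Varne - Wendle - Arlen.

6 min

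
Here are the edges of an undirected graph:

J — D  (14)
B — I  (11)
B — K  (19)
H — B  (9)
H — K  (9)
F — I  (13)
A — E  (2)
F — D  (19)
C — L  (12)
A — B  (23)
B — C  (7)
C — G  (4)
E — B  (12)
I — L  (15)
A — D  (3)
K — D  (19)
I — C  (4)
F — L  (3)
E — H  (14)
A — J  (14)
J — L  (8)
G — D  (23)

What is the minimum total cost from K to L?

Settle nodes by increasing distance from K:
K: 0
H: 9  (via K)
B: 18  (via H)
D: 19  (via K)
A: 22  (via D)
E: 23  (via H)
C: 25  (via B)
G: 29  (via C)
I: 29  (via B)
J: 33  (via D)
L: 37  (via C)
Shortest route: K → H → B → C → L = 37.

37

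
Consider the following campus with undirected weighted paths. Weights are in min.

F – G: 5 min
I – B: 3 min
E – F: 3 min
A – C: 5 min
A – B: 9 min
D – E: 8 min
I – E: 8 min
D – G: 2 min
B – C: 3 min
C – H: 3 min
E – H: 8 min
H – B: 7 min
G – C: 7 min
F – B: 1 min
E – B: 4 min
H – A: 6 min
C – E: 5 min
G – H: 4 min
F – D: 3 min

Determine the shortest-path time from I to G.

9 min

Candidate routes:
I - B - C - G: 3+3+7 = 13
I - B - C - H - G: 3+3+3+4 = 13
I - B - F - G: 3+1+5 = 9
I - B - H - G: 3+7+4 = 14
The minimum is 9 min via I - B - F - G.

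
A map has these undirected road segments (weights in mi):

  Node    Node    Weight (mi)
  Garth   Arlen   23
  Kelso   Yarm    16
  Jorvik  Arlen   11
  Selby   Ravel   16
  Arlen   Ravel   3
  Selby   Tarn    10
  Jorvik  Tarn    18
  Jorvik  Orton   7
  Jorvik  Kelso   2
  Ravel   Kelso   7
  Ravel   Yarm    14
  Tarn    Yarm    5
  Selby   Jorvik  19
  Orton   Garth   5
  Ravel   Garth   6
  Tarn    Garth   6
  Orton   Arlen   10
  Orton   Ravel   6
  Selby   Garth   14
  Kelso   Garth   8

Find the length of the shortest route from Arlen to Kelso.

Running Dijkstra from Arlen:
Arlen: 0
Ravel: 3  (via Arlen)
Garth: 9  (via Ravel)
Orton: 9  (via Ravel)
Kelso: 10  (via Ravel)
Shortest route: Arlen → Ravel → Kelso = 10 mi.

10 mi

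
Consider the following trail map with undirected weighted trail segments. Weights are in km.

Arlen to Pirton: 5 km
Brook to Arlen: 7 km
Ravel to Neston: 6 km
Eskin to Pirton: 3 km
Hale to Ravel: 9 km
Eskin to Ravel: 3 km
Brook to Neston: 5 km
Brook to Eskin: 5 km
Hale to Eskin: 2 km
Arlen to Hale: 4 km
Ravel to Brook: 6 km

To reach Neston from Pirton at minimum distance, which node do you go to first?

Candidate routes:
Pirton–Eskin–Brook–Neston: 3+5+5 = 13
Pirton–Eskin–Ravel–Neston: 3+3+6 = 12
The minimum is 12 km via Pirton–Eskin–Ravel–Neston.
So from Pirton the first move is to Eskin.

Eskin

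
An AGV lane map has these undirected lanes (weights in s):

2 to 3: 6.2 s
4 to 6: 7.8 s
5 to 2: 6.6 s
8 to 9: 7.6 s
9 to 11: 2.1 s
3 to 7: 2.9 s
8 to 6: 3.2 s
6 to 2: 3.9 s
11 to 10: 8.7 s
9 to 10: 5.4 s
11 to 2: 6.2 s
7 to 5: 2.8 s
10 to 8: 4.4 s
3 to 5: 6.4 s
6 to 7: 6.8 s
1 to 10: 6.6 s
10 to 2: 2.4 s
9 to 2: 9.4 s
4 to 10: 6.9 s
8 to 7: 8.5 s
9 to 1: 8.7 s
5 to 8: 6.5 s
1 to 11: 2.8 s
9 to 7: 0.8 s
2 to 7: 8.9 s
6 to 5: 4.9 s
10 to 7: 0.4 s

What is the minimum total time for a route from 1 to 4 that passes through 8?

21.5 s

Shortest 1→8: 1–11–9–7–10–8 = 10.5
Shortest 8→4: 8–6–4 = 11
Total via 8: 10.5 + 11 = 21.5 s.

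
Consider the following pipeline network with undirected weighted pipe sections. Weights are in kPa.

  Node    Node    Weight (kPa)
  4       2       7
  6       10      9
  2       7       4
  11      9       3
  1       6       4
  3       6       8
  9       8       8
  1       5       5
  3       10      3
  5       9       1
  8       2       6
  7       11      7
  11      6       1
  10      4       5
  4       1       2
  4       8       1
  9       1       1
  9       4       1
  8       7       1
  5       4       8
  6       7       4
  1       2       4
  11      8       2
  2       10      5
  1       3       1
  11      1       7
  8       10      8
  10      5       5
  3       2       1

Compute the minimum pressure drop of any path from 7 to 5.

Compare a few routes:
7 → 8 → 4 → 1 → 9 → 5: 1+1+2+1+1 = 6
7 → 8 → 4 → 9 → 5: 1+1+1+1 = 4
Cheapest is 7 → 8 → 4 → 9 → 5 at 4 kPa.

4 kPa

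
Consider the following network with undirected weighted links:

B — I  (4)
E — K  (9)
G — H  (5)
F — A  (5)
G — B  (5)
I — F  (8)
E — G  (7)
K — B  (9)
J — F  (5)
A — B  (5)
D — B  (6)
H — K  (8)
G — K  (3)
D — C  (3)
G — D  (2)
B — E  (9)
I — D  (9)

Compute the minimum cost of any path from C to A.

Enumerating some paths:
C - D - G - B - A: 3+2+5+5 = 15
C - D - B - A: 3+6+5 = 14
The minimum is 14 via C - D - B - A.

14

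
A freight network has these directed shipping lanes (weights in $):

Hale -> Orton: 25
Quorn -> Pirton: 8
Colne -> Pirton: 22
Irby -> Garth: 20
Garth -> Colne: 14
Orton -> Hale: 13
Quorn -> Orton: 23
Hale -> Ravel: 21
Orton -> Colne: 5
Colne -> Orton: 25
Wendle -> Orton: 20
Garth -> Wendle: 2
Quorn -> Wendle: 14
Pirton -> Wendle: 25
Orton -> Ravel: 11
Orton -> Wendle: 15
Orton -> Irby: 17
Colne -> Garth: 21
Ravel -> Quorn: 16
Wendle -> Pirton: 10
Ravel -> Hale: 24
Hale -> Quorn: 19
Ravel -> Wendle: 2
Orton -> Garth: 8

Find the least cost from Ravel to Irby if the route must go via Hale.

Shortest Ravel→Hale: Ravel–Hale = 24
Best Hale to Irby: Hale–Orton–Irby costing 42
Total via Hale: 24 + 42 = $66.

$66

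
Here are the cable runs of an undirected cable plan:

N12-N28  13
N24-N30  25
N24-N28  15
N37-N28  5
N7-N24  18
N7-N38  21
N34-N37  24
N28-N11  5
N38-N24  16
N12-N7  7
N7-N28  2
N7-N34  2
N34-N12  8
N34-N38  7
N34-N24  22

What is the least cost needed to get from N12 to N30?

Running Dijkstra from N12:
N12: 0
N7: 7  (via N12)
N34: 8  (via N12)
N28: 9  (via N7)
N37: 14  (via N28)
N11: 14  (via N28)
N38: 15  (via N34)
N24: 24  (via N28)
N30: 49  (via N24)
Shortest route: N12 → N7 → N28 → N24 → N30 = 49.

49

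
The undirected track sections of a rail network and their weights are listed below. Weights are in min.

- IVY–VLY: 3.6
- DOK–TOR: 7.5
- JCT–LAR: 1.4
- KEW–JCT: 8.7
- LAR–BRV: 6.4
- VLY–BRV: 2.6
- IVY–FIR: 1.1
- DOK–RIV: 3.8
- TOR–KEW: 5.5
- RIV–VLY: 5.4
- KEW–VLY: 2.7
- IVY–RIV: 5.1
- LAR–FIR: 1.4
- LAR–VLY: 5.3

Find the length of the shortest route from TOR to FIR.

Enumerating some paths:
TOR - KEW - VLY - LAR - FIR: 5.5+2.7+5.3+1.4 = 14.9
TOR - KEW - JCT - LAR - FIR: 5.5+8.7+1.4+1.4 = 17
TOR - KEW - VLY - IVY - FIR: 5.5+2.7+3.6+1.1 = 12.9
TOR - DOK - RIV - IVY - FIR: 7.5+3.8+5.1+1.1 = 17.5
The minimum is 12.9 min via TOR - KEW - VLY - IVY - FIR.

12.9 min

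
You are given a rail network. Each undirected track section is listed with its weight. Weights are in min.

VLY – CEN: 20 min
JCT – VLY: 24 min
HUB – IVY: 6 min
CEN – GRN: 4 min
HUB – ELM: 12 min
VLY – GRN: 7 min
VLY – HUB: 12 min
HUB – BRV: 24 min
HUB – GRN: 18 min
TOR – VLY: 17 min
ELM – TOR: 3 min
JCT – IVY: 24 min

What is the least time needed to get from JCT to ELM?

Compare a few routes:
JCT–VLY–TOR–ELM: 24+17+3 = 44
JCT–VLY–GRN–HUB–ELM: 24+7+18+12 = 61
JCT–IVY–HUB–ELM: 24+6+12 = 42
JCT–VLY–HUB–ELM: 24+12+12 = 48
The minimum is 42 min via JCT–IVY–HUB–ELM.

42 min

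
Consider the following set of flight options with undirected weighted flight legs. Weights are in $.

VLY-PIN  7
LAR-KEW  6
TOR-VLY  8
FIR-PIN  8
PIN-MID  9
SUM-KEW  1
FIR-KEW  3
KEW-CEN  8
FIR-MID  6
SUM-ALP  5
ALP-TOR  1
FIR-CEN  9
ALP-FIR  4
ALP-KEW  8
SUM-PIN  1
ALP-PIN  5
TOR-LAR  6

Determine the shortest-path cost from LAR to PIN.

$8

Settle nodes by increasing distance from LAR:
LAR: 0
KEW: 6  (via LAR)
TOR: 6  (via LAR)
ALP: 7  (via TOR)
SUM: 7  (via KEW)
PIN: 8  (via SUM)
Shortest route: LAR–KEW–SUM–PIN = $8.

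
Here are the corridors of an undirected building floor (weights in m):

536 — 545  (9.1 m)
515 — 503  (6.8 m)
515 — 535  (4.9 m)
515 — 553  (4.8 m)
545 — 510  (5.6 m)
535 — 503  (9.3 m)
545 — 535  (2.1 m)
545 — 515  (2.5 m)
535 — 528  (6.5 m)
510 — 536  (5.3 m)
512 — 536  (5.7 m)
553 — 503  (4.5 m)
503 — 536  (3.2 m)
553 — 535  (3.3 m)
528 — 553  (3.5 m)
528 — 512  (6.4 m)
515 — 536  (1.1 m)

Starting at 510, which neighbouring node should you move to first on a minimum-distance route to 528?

545

Compare a few routes:
510 → 545 → 535 → 528: 5.6+2.1+6.5 = 14.2
510 → 545 → 535 → 553 → 528: 5.6+2.1+3.3+3.5 = 14.5
The minimum is 14.2 m via 510 → 545 → 535 → 528.
So from 510 the first move is to 545.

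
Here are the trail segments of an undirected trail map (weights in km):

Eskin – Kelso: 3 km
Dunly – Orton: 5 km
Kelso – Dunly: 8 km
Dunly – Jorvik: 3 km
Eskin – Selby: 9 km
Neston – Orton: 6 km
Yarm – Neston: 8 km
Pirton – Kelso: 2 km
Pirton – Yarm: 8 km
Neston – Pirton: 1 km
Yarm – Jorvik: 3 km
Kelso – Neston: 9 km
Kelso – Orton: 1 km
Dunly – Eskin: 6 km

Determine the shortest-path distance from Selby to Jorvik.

18 km

Settle nodes by increasing distance from Selby:
Selby: 0
Eskin: 9  (via Selby)
Kelso: 12  (via Eskin)
Orton: 13  (via Kelso)
Pirton: 14  (via Kelso)
Dunly: 15  (via Eskin)
Neston: 15  (via Pirton)
Jorvik: 18  (via Dunly)
Shortest route: Selby → Eskin → Dunly → Jorvik = 18 km.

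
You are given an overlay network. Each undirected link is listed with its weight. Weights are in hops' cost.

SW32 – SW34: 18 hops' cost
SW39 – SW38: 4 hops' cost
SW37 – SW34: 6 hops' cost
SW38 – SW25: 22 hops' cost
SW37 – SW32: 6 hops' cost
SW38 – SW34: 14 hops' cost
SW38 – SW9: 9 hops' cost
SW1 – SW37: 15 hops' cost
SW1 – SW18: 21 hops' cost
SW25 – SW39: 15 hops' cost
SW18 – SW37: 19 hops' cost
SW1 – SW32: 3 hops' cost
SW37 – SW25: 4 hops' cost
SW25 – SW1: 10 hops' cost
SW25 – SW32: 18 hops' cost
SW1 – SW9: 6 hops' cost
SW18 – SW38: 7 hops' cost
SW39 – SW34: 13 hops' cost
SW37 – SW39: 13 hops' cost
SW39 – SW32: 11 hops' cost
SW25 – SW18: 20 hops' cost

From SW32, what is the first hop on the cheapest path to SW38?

Candidate routes:
SW32 - SW37 - SW39 - SW38: 6+13+4 = 23
SW32 - SW1 - SW9 - SW38: 3+6+9 = 18
SW32 - SW39 - SW38: 11+4 = 15
SW32 - SW37 - SW34 - SW38: 6+6+14 = 26
The minimum is 15 hops' cost via SW32 - SW39 - SW38.
So from SW32 the first move is to SW39.

SW39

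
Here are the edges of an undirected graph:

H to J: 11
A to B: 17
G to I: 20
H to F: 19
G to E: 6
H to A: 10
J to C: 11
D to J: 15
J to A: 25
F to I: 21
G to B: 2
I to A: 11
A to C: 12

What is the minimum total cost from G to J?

Enumerating some paths:
G → B → A → C → J: 2+17+12+11 = 42
G → B → A → H → J: 2+17+10+11 = 40
The minimum is 40 via G → B → A → H → J.

40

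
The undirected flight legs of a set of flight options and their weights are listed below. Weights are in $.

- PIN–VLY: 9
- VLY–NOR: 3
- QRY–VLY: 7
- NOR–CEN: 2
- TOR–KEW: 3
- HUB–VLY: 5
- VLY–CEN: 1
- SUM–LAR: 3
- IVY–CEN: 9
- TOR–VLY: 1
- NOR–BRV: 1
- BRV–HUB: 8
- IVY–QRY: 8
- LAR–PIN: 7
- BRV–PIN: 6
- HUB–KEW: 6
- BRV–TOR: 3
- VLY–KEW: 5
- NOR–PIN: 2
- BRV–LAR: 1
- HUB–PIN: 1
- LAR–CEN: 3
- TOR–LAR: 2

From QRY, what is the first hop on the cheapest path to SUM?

Compare a few routes:
QRY–VLY–TOR–LAR–SUM: 7+1+2+3 = 13
QRY–VLY–CEN–LAR–SUM: 7+1+3+3 = 14
The minimum is $13 via QRY–VLY–TOR–LAR–SUM.
So from QRY the first move is to VLY.

VLY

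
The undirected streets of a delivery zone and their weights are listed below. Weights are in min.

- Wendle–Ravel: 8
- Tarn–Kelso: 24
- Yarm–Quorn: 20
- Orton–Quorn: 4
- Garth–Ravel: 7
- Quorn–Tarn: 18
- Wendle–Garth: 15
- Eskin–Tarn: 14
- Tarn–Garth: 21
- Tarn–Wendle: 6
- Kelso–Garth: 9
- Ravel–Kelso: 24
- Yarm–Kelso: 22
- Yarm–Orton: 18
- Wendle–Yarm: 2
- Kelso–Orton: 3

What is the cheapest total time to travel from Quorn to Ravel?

Compare a few routes:
Quorn–Orton–Kelso–Garth–Ravel: 4+3+9+7 = 23
Quorn–Yarm–Wendle–Ravel: 20+2+8 = 30
Quorn–Orton–Kelso–Ravel: 4+3+24 = 31
Quorn–Orton–Yarm–Wendle–Ravel: 4+18+2+8 = 32
The minimum is 23 min via Quorn–Orton–Kelso–Garth–Ravel.

23 min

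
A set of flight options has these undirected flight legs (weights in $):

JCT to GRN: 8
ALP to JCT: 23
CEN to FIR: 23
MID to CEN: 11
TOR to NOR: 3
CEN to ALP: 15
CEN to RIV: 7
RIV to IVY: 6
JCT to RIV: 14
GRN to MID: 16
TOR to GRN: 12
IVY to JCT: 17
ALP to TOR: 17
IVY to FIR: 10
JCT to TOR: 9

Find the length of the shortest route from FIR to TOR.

$36

Enumerating some paths:
FIR → IVY → RIV → JCT → TOR: 10+6+14+9 = 39
FIR → IVY → JCT → GRN → TOR: 10+17+8+12 = 47
FIR → IVY → JCT → TOR: 10+17+9 = 36
Cheapest is FIR → IVY → JCT → TOR at $36.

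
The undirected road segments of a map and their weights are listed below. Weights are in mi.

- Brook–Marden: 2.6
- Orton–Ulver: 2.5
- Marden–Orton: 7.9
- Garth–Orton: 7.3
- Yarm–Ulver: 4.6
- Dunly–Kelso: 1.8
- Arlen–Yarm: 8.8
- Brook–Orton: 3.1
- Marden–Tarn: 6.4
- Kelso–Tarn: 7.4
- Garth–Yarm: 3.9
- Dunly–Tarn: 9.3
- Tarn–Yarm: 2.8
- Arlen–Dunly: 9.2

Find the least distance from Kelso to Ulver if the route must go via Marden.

22 mi

Best Kelso to Marden: Kelso–Tarn–Marden costing 13.8
Best Marden to Ulver: Marden–Brook–Orton–Ulver costing 8.2
Total via Marden: 13.8 + 8.2 = 22 mi.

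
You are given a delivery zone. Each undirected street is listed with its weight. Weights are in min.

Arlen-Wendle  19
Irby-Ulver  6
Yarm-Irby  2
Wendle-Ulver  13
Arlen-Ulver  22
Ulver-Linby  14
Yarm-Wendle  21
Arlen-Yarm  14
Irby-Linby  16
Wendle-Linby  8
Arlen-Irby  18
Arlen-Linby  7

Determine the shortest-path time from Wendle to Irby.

19 min

Compare a few routes:
Wendle - Yarm - Irby: 21+2 = 23
Wendle - Ulver - Irby: 13+6 = 19
Cheapest is Wendle - Ulver - Irby at 19 min.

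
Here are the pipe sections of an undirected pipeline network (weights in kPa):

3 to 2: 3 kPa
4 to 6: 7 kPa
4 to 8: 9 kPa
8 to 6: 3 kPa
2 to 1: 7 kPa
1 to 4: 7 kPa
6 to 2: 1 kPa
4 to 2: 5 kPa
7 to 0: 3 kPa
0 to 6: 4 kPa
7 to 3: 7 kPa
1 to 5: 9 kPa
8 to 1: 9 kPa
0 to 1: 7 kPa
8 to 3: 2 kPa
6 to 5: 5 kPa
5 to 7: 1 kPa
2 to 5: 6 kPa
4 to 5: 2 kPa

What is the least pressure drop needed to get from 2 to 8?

4 kPa

Compare a few routes:
2 → 6 → 8: 1+3 = 4
2 → 3 → 8: 3+2 = 5
The minimum is 4 kPa via 2 → 6 → 8.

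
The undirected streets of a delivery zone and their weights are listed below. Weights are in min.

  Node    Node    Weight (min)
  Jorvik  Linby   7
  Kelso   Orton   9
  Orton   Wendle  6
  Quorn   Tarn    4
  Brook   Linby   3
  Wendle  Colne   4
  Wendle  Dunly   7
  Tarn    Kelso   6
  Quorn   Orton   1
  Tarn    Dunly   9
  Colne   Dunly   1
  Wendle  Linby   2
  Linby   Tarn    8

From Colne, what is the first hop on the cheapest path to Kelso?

Dunly

Candidate routes:
Colne - Wendle - Linby - Tarn - Kelso: 4+2+8+6 = 20
Colne - Dunly - Tarn - Kelso: 1+9+6 = 16
Colne - Wendle - Orton - Kelso: 4+6+9 = 19
Colne - Wendle - Orton - Quorn - Tarn - Kelso: 4+6+1+4+6 = 21
The minimum is 16 min via Colne - Dunly - Tarn - Kelso.
So from Colne the first move is to Dunly.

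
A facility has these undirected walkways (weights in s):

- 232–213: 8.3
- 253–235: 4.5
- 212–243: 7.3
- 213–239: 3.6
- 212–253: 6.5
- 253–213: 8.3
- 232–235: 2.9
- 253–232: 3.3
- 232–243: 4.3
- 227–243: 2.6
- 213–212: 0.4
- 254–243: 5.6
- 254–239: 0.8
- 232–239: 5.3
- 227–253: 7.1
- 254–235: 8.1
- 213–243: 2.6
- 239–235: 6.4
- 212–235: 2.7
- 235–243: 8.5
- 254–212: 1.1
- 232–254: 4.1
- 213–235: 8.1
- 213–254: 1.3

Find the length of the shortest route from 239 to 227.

7.3 s

Settle nodes by increasing distance from 239:
239: 0
254: 0.8  (via 239)
212: 1.9  (via 254)
213: 2.1  (via 254)
235: 4.6  (via 212)
243: 4.7  (via 213)
232: 4.9  (via 254)
227: 7.3  (via 243)
Shortest route: 239 → 254 → 213 → 243 → 227 = 7.3 s.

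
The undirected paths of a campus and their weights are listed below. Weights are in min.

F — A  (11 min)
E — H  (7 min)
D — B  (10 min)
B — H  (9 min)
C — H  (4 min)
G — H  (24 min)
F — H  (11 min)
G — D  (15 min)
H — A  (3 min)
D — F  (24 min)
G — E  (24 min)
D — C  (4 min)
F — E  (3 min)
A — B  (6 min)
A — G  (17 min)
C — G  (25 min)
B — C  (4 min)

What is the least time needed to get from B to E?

Settle nodes by increasing distance from B:
B: 0
C: 4  (via B)
A: 6  (via B)
D: 8  (via C)
H: 8  (via C)
E: 15  (via H)
Shortest route: B → C → H → E = 15 min.

15 min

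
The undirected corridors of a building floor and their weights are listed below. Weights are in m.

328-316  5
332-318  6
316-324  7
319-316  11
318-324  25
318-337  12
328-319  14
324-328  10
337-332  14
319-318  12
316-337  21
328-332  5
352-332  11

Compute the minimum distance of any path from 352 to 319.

29 m

Running Dijkstra from 352:
352: 0
332: 11  (via 352)
328: 16  (via 332)
318: 17  (via 332)
316: 21  (via 328)
337: 25  (via 332)
324: 26  (via 328)
319: 29  (via 318)
Shortest route: 352 → 332 → 318 → 319 = 29 m.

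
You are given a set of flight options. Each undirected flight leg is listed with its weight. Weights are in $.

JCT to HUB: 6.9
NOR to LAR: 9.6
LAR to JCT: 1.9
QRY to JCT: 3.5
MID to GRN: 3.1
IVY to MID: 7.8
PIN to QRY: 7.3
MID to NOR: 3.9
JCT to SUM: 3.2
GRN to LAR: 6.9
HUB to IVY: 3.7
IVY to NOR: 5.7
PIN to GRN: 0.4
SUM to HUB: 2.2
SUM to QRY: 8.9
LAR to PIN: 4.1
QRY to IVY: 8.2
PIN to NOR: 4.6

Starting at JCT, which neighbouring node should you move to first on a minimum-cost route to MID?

LAR

Compare a few routes:
JCT - LAR - PIN - NOR - MID: 1.9+4.1+4.6+3.9 = 14.5
JCT - QRY - PIN - GRN - MID: 3.5+7.3+0.4+3.1 = 14.3
JCT - LAR - GRN - MID: 1.9+6.9+3.1 = 11.9
JCT - LAR - PIN - GRN - MID: 1.9+4.1+0.4+3.1 = 9.5
The minimum is $9.5 via JCT - LAR - PIN - GRN - MID.
So from JCT the first move is to LAR.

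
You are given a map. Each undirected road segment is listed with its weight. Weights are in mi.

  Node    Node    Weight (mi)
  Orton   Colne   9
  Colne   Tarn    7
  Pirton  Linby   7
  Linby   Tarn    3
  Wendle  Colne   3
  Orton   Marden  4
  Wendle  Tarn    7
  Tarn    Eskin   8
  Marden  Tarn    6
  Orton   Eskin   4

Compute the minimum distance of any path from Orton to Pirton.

Settle nodes by increasing distance from Orton:
Orton: 0
Marden: 4  (via Orton)
Eskin: 4  (via Orton)
Colne: 9  (via Orton)
Tarn: 10  (via Marden)
Wendle: 12  (via Colne)
Linby: 13  (via Tarn)
Pirton: 20  (via Linby)
Shortest route: Orton–Marden–Tarn–Linby–Pirton = 20 mi.

20 mi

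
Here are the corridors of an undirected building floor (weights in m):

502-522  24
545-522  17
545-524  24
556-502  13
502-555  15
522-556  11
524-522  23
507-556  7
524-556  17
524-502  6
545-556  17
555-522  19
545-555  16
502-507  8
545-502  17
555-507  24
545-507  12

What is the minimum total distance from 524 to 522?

Candidate routes:
524 - 502 - 522: 6+24 = 30
524 - 502 - 556 - 522: 6+13+11 = 30
524 - 556 - 522: 17+11 = 28
524 - 522: 23 = 23
Cheapest is 524 - 522 at 23 m.

23 m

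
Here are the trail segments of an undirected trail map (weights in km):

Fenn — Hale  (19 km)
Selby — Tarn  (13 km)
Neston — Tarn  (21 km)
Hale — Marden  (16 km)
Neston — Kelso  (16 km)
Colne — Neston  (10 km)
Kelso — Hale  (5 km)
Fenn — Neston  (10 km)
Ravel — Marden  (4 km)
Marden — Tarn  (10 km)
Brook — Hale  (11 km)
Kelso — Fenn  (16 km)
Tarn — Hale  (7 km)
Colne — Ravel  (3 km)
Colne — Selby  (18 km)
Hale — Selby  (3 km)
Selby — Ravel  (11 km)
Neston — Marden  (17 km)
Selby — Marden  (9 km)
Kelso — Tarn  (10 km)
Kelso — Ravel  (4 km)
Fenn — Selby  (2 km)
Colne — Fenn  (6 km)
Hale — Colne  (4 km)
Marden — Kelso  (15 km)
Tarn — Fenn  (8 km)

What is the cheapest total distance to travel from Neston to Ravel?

13 km

Enumerating some paths:
Neston - Marden - Ravel: 17+4 = 21
Neston - Kelso - Ravel: 16+4 = 20
Neston - Fenn - Colne - Ravel: 10+6+3 = 19
Neston - Colne - Ravel: 10+3 = 13
The minimum is 13 km via Neston - Colne - Ravel.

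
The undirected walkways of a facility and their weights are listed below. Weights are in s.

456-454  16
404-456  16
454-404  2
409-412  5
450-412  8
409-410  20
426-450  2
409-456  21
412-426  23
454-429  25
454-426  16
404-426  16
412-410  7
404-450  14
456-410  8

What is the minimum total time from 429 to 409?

54 s

Enumerating some paths:
429 → 454 → 426 → 450 → 412 → 409: 25+16+2+8+5 = 56
429 → 454 → 404 → 426 → 450 → 412 → 409: 25+2+16+2+8+5 = 58
429 → 454 → 404 → 450 → 412 → 409: 25+2+14+8+5 = 54
The minimum is 54 s via 429 → 454 → 404 → 450 → 412 → 409.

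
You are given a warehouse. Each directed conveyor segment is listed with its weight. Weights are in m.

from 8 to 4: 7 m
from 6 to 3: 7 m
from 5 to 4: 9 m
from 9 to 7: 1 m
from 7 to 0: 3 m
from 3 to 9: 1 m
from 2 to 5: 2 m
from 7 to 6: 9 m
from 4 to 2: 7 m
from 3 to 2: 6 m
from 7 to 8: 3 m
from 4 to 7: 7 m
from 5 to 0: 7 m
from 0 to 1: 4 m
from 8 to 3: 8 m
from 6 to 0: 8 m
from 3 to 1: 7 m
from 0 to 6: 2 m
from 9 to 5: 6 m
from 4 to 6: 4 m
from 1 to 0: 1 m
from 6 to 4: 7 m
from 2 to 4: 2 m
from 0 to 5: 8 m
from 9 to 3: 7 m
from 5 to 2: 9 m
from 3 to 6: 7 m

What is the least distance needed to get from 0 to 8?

Compare a few routes:
0 - 6 - 3 - 9 - 7 - 8: 2+7+1+1+3 = 14
0 - 6 - 4 - 7 - 8: 2+7+7+3 = 19
0 - 5 - 4 - 7 - 8: 8+9+7+3 = 27
The minimum is 14 m via 0 - 6 - 3 - 9 - 7 - 8.

14 m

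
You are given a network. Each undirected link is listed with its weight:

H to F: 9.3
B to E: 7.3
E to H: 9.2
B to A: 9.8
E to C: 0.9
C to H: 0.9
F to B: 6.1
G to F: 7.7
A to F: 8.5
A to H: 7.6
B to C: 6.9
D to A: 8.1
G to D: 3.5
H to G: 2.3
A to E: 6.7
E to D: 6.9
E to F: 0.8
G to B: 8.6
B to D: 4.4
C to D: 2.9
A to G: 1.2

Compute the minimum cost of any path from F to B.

Compare a few routes:
F → E → B: 0.8+7.3 = 8.1
F → E → C → B: 0.8+0.9+6.9 = 8.6
F → B: 6.1 = 6.1
F → E → C → D → B: 0.8+0.9+2.9+4.4 = 9
The minimum is 6.1 via F → B.

6.1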